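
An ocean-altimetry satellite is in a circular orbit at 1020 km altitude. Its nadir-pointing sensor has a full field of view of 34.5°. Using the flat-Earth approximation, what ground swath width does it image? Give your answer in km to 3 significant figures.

Half-angle = 34.5°/2 = 17.25°.
Swath width ≈ 2h·tan(θ/2) = 2 × 1020 × tan(17.25°) = 633.4 km.

633 km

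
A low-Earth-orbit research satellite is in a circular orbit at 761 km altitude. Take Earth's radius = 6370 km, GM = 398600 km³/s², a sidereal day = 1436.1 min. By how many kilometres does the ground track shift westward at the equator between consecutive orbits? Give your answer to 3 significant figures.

2780 km

Semi-major axis a = 6370 + 761 = 7131 km. Period T = 2π√(a³/μ) = 2π√(7131³/398600) = 5992.9 s = 99.88 min.
During one orbit Earth rotates (5992.9 / 86166) × 360° = 25.04°.
At the equator that is 25.04° × (2π·6370/360) km/° = 25.04 × 111.2 = 2784 km.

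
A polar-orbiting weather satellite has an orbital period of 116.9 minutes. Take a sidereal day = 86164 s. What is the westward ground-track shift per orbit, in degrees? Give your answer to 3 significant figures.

T = 116.9 min = 7014.0 s.
During one orbit Earth rotates (7014.0 / 86164) × 360° = 29.31°.

29.3°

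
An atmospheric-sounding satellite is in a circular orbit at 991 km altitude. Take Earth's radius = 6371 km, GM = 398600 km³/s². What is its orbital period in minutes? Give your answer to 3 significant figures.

105 min

Semi-major axis a = 6371 + 991 = 7362 km. Period T = 2π√(a³/μ) = 2π√(7362³/398600) = 6286.4 s = 104.77 min.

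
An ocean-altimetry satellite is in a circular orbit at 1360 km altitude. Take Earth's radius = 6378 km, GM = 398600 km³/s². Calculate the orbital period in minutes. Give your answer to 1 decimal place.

112.9 min

Semi-major axis a = 6378 + 1360 = 7738 km. Period T = 2π√(a³/μ) = 2π√(7738³/398600) = 6774.1 s = 112.90 min.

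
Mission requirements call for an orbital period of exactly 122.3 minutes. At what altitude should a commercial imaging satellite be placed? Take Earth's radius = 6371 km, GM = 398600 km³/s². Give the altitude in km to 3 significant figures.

1790 km

T = 122.3 min = 7338.0 s.
From T = 2π√(a³/μ): a = (μ T²/4π²)^(1/3) = (398600 × 7338.0² / 4π²)^(1/3) = 8162 km.
Altitude h = a − R = 8162 − 6371 = 1791 km.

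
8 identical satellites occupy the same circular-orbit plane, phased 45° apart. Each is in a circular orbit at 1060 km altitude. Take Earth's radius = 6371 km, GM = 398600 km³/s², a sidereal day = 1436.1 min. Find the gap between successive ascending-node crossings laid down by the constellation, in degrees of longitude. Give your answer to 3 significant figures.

Semi-major axis a = 6371 + 1060 = 7431 km. Period T = 2π√(a³/μ) = 2π√(7431³/398600) = 6375.0 s = 106.25 min.
Single-satellite node shift = (6375.0/86166) × 360° = 26.63°.
With 8 satellites evenly phased, successive equator crossings are 26.63/8 = 3.329° apart.

3.33°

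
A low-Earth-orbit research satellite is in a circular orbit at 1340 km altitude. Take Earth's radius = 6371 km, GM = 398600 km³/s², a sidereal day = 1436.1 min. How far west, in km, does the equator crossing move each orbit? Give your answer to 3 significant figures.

3130 km

Semi-major axis a = 6371 + 1340 = 7711 km. Period T = 2π√(a³/μ) = 2π√(7711³/398600) = 6738.7 s = 112.31 min.
During one orbit Earth rotates (6738.7 / 86166) × 360° = 28.15°.
At the equator that is 28.15° × (2π·6371/360) km/° = 28.15 × 111.2 = 3131 km.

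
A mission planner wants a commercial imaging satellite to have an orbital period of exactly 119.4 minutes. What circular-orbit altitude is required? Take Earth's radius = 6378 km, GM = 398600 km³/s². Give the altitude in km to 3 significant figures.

1650 km

T = 119.4 min = 7164.0 s.
From T = 2π√(a³/μ): a = (μ T²/4π²)^(1/3) = (398600 × 7164.0² / 4π²)^(1/3) = 8032 km.
Altitude h = a − R = 8032 − 6378 = 1654 km.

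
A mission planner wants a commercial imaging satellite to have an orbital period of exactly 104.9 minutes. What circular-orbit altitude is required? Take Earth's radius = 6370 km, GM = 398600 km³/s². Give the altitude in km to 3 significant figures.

998 km

T = 104.9 min = 6294.0 s.
From T = 2π√(a³/μ): a = (μ T²/4π²)^(1/3) = (398600 × 6294.0² / 4π²)^(1/3) = 7368 km.
Altitude h = a − R = 7368 − 6370 = 998 km.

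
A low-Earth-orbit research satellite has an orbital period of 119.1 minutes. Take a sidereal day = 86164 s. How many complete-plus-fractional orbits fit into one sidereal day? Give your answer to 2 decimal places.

T = 119.1 min = 7146.0 s.
Orbits per sidereal day = 86164 / 7146.0 = 12.058.

12.06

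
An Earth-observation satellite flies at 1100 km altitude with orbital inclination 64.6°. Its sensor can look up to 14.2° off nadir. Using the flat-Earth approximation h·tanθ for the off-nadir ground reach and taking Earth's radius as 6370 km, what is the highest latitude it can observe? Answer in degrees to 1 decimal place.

67.1°

For a prograde orbit the ground track reaches latitude ±i = ±64.6°.
Sensor half-swath on the ground ≈ 1100·tan(14.2°) = 278 km = 2.50° of latitude.
Maximum observable latitude ≈ 64.6 + 2.50 = 67.1°.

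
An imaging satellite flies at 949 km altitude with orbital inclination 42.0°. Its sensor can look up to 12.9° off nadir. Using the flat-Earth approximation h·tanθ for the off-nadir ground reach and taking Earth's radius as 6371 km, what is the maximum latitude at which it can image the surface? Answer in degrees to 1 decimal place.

For a prograde orbit the ground track reaches latitude ±i = ±42.0°.
Sensor half-swath on the ground ≈ 949·tan(12.9°) = 217 km = 1.95° of latitude.
Maximum observable latitude ≈ 42.0 + 1.95 = 44.0°.

44.0°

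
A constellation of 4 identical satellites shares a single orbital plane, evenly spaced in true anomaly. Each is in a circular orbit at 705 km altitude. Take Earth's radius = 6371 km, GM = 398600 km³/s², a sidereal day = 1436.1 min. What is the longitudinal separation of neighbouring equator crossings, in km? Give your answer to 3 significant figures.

688 km

Semi-major axis a = 6371 + 705 = 7076 km. Period T = 2π√(a³/μ) = 2π√(7076³/398600) = 5923.7 s = 98.73 min.
Single-satellite node shift = (5923.7/86166) × 360° = 24.75°.
With 4 satellites evenly phased, successive equator crossings are 24.75/4 = 6.187° apart.
That is 6.187 × 111.2 = 688 km at the equator.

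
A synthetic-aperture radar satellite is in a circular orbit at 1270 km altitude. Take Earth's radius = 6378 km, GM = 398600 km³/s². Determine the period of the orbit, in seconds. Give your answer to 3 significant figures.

6660 seconds

Semi-major axis a = 6378 + 1270 = 7648 km. Period T = 2π√(a³/μ) = 2π√(7648³/398600) = 6656.3 s = 110.94 min.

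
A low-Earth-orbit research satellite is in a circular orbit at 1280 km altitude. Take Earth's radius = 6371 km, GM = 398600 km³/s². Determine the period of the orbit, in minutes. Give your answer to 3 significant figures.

111 min

Semi-major axis a = 6371 + 1280 = 7651 km. Period T = 2π√(a³/μ) = 2π√(7651³/398600) = 6660.2 s = 111.00 min.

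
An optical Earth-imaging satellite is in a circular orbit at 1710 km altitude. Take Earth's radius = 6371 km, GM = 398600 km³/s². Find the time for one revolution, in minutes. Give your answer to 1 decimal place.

Semi-major axis a = 6371 + 1710 = 8081 km. Period T = 2π√(a³/μ) = 2π√(8081³/398600) = 7229.5 s = 120.49 min.

120.5 min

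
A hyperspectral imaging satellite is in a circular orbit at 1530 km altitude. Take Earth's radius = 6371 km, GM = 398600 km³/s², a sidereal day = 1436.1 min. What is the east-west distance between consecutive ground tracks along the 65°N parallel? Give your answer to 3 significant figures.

Semi-major axis a = 6371 + 1530 = 7901 km. Period T = 2π√(a³/μ) = 2π√(7901³/398600) = 6989.3 s = 116.49 min.
Node shift per orbit = (6989.3/86166) × 360° = 29.20°.
Equatorial spacing = 29.20 × 111.2 km/° = 3247 km.
At 65° latitude, spacing = 3247 × cos(65°) = 1372 km.

1370 km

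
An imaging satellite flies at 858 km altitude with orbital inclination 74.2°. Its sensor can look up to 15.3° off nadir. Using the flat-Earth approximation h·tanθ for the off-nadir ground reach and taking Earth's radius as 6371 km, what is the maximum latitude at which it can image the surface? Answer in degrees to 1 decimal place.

For a prograde orbit the ground track reaches latitude ±i = ±74.2°.
Sensor half-swath on the ground ≈ 858·tan(15.3°) = 235 km = 2.11° of latitude.
Maximum observable latitude ≈ 74.2 + 2.11 = 76.3°.

76.3°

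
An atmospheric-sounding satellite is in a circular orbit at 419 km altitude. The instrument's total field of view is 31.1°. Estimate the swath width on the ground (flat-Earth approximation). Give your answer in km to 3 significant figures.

Half-angle = 31.1°/2 = 15.55°.
Swath width ≈ 2h·tan(θ/2) = 2 × 419 × tan(15.55°) = 233.2 km.

233 km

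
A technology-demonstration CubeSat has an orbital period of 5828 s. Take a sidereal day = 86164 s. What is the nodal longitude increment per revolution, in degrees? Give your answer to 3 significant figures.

24.3°

During one orbit Earth rotates (5828.0 / 86164) × 360° = 24.35°.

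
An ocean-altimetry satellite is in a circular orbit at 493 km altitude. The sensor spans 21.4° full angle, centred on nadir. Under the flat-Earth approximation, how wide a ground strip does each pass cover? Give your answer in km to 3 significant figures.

Half-angle = 21.4°/2 = 10.7°.
Swath width ≈ 2h·tan(θ/2) = 2 × 493 × tan(10.7°) = 186.3 km.

186 km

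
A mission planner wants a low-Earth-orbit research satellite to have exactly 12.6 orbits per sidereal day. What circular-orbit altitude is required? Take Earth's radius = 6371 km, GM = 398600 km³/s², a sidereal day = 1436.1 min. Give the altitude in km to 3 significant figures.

Required period T = 86166 / 12.6 = 6838.6 s.
From T = 2π√(a³/μ): a = (μ T²/4π²)^(1/3) = (398600 × 6838.6² / 4π²)^(1/3) = 7787 km.
Altitude h = a − R = 7787 − 6371 = 1416 km.

1420 km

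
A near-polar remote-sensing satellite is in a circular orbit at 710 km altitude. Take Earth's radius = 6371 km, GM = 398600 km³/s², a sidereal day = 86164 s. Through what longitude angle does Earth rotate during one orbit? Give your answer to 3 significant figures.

24.8°

Semi-major axis a = 6371 + 710 = 7081 km. Period T = 2π√(a³/μ) = 2π√(7081³/398600) = 5930.0 s = 98.83 min.
During one orbit Earth rotates (5930.0 / 86164) × 360° = 24.78°.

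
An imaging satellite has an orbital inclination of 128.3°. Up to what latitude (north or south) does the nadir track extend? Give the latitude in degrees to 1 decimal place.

Retrograde orbit: the ground track reaches ±(180° − i) = ±(180 − 128.3) = ±51.7°.

51.7°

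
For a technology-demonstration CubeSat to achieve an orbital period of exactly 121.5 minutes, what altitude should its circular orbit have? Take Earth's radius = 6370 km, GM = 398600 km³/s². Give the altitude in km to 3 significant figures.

1760 km

T = 121.5 min = 7290.0 s.
From T = 2π√(a³/μ): a = (μ T²/4π²)^(1/3) = (398600 × 7290.0² / 4π²)^(1/3) = 8126 km.
Altitude h = a − R = 8126 − 6370 = 1756 km.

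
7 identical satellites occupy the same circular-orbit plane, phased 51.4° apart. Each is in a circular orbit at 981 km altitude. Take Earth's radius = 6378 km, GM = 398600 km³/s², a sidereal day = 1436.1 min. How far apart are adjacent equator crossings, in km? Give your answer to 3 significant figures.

417 km

Semi-major axis a = 6378 + 981 = 7359 km. Period T = 2π√(a³/μ) = 2π√(7359³/398600) = 6282.6 s = 104.71 min.
Single-satellite node shift = (6282.6/86166) × 360° = 26.25°.
With 7 satellites evenly phased, successive equator crossings are 26.25/7 = 3.750° apart.
That is 3.750 × 111.3 = 417 km at the equator.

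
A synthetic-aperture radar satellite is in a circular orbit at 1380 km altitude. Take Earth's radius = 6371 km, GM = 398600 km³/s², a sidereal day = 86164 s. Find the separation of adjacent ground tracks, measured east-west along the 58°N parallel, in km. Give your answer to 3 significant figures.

1670 km

Semi-major axis a = 6371 + 1380 = 7751 km. Period T = 2π√(a³/μ) = 2π√(7751³/398600) = 6791.2 s = 113.19 min.
Node shift per orbit = (6791.2/86164) × 360° = 28.37°.
Equatorial spacing = 28.37 × 111.2 km/° = 3155 km.
At 58° latitude, spacing = 3155 × cos(58°) = 1672 km.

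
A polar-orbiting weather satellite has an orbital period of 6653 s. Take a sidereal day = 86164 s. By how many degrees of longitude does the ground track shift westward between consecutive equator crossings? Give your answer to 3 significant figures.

During one orbit Earth rotates (6653.0 / 86164) × 360° = 27.80°.

27.8°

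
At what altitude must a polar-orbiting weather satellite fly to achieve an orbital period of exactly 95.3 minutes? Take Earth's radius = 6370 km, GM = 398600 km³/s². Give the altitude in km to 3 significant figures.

T = 95.3 min = 5718.0 s.
From T = 2π√(a³/μ): a = (μ T²/4π²)^(1/3) = (398600 × 5718.0² / 4π²)^(1/3) = 6911 km.
Altitude h = a − R = 6911 − 6370 = 541 km.

541 km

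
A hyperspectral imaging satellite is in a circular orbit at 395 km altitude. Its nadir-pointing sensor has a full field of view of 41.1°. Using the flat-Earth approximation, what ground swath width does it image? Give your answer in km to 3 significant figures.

Half-angle = 41.1°/2 = 20.55°.
Swath width ≈ 2h·tan(θ/2) = 2 × 395 × tan(20.55°) = 296.2 km.

296 km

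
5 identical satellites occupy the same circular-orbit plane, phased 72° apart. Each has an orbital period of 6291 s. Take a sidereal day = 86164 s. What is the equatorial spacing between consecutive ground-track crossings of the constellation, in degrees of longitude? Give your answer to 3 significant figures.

Single-satellite node shift = (6291.0/86164) × 360° = 26.28°.
With 5 satellites evenly phased, successive equator crossings are 26.28/5 = 5.257° apart.

5.26°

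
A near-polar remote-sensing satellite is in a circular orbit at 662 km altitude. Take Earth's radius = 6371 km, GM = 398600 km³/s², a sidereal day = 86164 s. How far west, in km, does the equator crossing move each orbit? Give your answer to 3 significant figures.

Semi-major axis a = 6371 + 662 = 7033 km. Period T = 2π√(a³/μ) = 2π√(7033³/398600) = 5869.8 s = 97.83 min.
During one orbit Earth rotates (5869.8 / 86164) × 360° = 24.52°.
At the equator that is 24.52° × (2π·6371/360) km/° = 24.52 × 111.2 = 2727 km.

2730 km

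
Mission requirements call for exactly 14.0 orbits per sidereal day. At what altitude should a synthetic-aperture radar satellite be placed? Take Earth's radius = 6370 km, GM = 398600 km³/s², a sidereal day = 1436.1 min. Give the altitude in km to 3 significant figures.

Required period T = 86166 / 14.0 = 6154.7 s.
From T = 2π√(a³/μ): a = (μ T²/4π²)^(1/3) = (398600 × 6154.7² / 4π²)^(1/3) = 7259 km.
Altitude h = a − R = 7259 − 6370 = 889 km.

889 km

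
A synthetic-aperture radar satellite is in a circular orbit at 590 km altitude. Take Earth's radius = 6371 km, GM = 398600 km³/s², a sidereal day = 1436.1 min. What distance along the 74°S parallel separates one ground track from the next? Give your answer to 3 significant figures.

Semi-major axis a = 6371 + 590 = 6961 km. Period T = 2π√(a³/μ) = 2π√(6961³/398600) = 5779.9 s = 96.33 min.
Node shift per orbit = (5779.9/86166) × 360° = 24.15°.
Equatorial spacing = 24.15 × 111.2 km/° = 2685 km.
At 74° latitude, spacing = 2685 × cos(74°) = 740 km.

740 km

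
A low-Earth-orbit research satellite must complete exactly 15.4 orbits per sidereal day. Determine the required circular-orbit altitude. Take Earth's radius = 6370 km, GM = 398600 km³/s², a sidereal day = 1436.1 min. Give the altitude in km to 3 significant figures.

442 km

Required period T = 86166 / 15.4 = 5595.2 s.
From T = 2π√(a³/μ): a = (μ T²/4π²)^(1/3) = (398600 × 5595.2² / 4π²)^(1/3) = 6812 km.
Altitude h = a − R = 6812 − 6370 = 442 km.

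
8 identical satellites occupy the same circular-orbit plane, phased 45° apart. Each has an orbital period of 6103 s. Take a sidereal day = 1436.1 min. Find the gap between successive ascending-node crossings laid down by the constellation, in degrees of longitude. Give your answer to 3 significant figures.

Single-satellite node shift = (6103.0/86166) × 360° = 25.50°.
With 8 satellites evenly phased, successive equator crossings are 25.50/8 = 3.187° apart.

3.19°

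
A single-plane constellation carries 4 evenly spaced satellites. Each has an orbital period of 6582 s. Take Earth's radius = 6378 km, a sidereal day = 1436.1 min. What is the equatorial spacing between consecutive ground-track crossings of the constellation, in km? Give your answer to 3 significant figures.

Single-satellite node shift = (6582.0/86166) × 360° = 27.50°.
With 4 satellites evenly phased, successive equator crossings are 27.50/4 = 6.875° apart.
That is 6.875 × 111.3 = 765 km at the equator.

765 km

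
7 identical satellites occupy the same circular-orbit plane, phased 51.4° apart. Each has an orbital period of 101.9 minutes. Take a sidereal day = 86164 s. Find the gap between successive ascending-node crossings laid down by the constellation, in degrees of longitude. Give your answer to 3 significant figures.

3.65°

T = 101.9 min = 6114.0 s.
Single-satellite node shift = (6114.0/86164) × 360° = 25.54°.
With 7 satellites evenly phased, successive equator crossings are 25.54/7 = 3.649° apart.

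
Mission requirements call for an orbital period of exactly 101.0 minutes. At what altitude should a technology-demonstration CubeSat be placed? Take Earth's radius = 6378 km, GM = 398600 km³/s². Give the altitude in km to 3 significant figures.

T = 101.0 min = 6060.0 s.
From T = 2π√(a³/μ): a = (μ T²/4π²)^(1/3) = (398600 × 6060.0² / 4π²)^(1/3) = 7184 km.
Altitude h = a − R = 7184 − 6378 = 806 km.

806 km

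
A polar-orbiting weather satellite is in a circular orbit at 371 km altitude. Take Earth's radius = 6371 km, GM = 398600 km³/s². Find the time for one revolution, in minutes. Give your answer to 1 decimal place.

91.8 min

Semi-major axis a = 6371 + 371 = 6742 km. Period T = 2π√(a³/μ) = 2π√(6742³/398600) = 5509.3 s = 91.82 min.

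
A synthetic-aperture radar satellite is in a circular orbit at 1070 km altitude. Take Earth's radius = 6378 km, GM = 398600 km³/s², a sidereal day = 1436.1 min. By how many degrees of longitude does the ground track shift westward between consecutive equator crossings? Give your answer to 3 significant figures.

26.7°

Semi-major axis a = 6378 + 1070 = 7448 km. Period T = 2π√(a³/μ) = 2π√(7448³/398600) = 6396.9 s = 106.62 min.
During one orbit Earth rotates (6396.9 / 86166) × 360° = 26.73°.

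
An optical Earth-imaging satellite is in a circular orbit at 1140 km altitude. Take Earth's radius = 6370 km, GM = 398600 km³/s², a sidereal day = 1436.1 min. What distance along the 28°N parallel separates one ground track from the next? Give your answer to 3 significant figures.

Semi-major axis a = 6370 + 1140 = 7510 km. Period T = 2π√(a³/μ) = 2π√(7510³/398600) = 6477.0 s = 107.95 min.
Node shift per orbit = (6477.0/86166) × 360° = 27.06°.
Equatorial spacing = 27.06 × 111.2 km/° = 3009 km.
At 28° latitude, spacing = 3009 × cos(28°) = 2656 km.

2660 km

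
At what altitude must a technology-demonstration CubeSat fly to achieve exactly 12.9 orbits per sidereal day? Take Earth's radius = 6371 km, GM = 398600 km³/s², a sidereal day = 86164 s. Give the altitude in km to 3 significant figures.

1290 km

Required period T = 86164 / 12.9 = 6679.4 s.
From T = 2π√(a³/μ): a = (μ T²/4π²)^(1/3) = (398600 × 6679.4² / 4π²)^(1/3) = 7666 km.
Altitude h = a − R = 7666 − 6371 = 1295 km.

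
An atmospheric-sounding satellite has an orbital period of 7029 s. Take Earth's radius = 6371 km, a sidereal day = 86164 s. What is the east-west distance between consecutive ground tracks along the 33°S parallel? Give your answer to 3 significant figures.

Node shift per orbit = (7029.0/86164) × 360° = 29.37°.
Equatorial spacing = 29.37 × 111.2 km/° = 3266 km.
At 33° latitude, spacing = 3266 × cos(33°) = 2739 km.

2740 km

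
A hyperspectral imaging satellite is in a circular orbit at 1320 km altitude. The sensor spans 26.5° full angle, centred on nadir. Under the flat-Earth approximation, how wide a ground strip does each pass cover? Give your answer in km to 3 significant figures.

Half-angle = 26.5°/2 = 13.25°.
Swath width ≈ 2h·tan(θ/2) = 2 × 1320 × tan(13.25°) = 621.6 km.

622 km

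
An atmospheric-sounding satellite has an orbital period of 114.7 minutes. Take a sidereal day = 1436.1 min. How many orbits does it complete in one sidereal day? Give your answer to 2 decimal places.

12.52

T = 114.7 min = 6882.0 s.
Orbits per sidereal day = 86166 / 6882.0 = 12.520.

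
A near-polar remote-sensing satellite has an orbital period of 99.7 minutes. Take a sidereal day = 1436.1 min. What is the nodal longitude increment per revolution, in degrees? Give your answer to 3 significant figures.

25.0°

T = 99.7 min = 5982.0 s.
During one orbit Earth rotates (5982.0 / 86166) × 360° = 24.99°.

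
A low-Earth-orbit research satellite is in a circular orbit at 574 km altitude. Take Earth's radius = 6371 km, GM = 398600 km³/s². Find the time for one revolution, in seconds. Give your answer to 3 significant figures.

Semi-major axis a = 6371 + 574 = 6945 km. Period T = 2π√(a³/μ) = 2π√(6945³/398600) = 5760.0 s = 96.00 min.

5760 seconds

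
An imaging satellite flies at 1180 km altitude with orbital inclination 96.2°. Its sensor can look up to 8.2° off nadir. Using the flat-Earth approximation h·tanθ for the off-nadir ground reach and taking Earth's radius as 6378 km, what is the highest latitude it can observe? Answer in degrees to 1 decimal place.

Retrograde orbit: the ground track reaches ±(180° − i) = ±(180 − 96.2) = ±83.8°.
Sensor half-swath on the ground ≈ 1180·tan(8.2°) = 170 km = 1.53° of latitude.
Maximum observable latitude ≈ 83.8 + 1.53 = 85.3°.

85.3°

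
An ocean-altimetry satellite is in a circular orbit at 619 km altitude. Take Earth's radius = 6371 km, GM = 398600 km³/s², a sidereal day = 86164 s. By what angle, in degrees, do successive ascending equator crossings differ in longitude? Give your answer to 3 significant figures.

Semi-major axis a = 6371 + 619 = 6990 km. Period T = 2π√(a³/μ) = 2π√(6990³/398600) = 5816.0 s = 96.93 min.
During one orbit Earth rotates (5816.0 / 86164) × 360° = 24.30°.

24.3°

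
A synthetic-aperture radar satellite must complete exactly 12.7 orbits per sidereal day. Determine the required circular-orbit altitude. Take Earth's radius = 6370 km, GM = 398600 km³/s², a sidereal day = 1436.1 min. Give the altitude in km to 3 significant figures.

1380 km

Required period T = 86166 / 12.7 = 6784.7 s.
From T = 2π√(a³/μ): a = (μ T²/4π²)^(1/3) = (398600 × 6784.7² / 4π²)^(1/3) = 7746 km.
Altitude h = a − R = 7746 − 6370 = 1376 km.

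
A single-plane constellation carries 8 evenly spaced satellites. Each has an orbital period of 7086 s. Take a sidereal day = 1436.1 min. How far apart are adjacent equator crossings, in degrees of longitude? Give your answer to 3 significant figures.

3.70°

Single-satellite node shift = (7086.0/86166) × 360° = 29.61°.
With 8 satellites evenly phased, successive equator crossings are 29.61/8 = 3.701° apart.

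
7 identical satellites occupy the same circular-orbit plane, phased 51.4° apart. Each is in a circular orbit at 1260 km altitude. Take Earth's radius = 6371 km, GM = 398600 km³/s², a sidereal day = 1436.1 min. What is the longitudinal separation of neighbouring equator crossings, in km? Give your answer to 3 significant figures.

440 km

Semi-major axis a = 6371 + 1260 = 7631 km. Period T = 2π√(a³/μ) = 2π√(7631³/398600) = 6634.1 s = 110.57 min.
Single-satellite node shift = (6634.1/86166) × 360° = 27.72°.
With 7 satellites evenly phased, successive equator crossings are 27.72/7 = 3.960° apart.
That is 3.960 × 111.2 = 440 km at the equator.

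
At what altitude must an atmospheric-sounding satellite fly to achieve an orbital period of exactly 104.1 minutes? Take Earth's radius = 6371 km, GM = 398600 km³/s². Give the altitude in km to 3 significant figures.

959 km

T = 104.1 min = 6246.0 s.
From T = 2π√(a³/μ): a = (μ T²/4π²)^(1/3) = (398600 × 6246.0² / 4π²)^(1/3) = 7330 km.
Altitude h = a − R = 7330 − 6371 = 959 km.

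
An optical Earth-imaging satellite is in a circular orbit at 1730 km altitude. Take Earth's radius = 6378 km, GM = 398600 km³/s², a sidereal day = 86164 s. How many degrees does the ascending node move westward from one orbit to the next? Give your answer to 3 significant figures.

Semi-major axis a = 6378 + 1730 = 8108 km. Period T = 2π√(a³/μ) = 2π√(8108³/398600) = 7265.8 s = 121.10 min.
During one orbit Earth rotates (7265.8 / 86164) × 360° = 30.36°.

30.4°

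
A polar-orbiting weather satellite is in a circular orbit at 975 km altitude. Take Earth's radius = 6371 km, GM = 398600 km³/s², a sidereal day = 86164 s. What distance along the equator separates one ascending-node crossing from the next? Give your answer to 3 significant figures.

Semi-major axis a = 6371 + 975 = 7346 km. Period T = 2π√(a³/μ) = 2π√(7346³/398600) = 6266.0 s = 104.43 min.
During one orbit Earth rotates (6266.0 / 86164) × 360° = 26.18°.
At the equator that is 26.18° × (2π·6371/360) km/° = 26.18 × 111.2 = 2911 km.

2910 km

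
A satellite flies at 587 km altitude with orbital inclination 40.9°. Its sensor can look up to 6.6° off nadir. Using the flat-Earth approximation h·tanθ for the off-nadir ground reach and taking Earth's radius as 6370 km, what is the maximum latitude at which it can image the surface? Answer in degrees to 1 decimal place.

For a prograde orbit the ground track reaches latitude ±i = ±40.9°.
Sensor half-swath on the ground ≈ 587·tan(6.6°) = 68 km = 0.61° of latitude.
Maximum observable latitude ≈ 40.9 + 0.61 = 41.5°.

41.5°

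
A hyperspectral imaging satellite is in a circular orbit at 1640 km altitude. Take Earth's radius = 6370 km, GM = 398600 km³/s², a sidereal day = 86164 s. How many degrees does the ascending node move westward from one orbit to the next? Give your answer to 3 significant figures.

29.8°

Semi-major axis a = 6370 + 1640 = 8010 km. Period T = 2π√(a³/μ) = 2π√(8010³/398600) = 7134.4 s = 118.91 min.
During one orbit Earth rotates (7134.4 / 86164) × 360° = 29.81°.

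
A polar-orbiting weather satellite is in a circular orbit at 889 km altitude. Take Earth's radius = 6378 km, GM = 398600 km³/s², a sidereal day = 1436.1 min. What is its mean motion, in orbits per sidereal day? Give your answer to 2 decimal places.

13.98

Semi-major axis a = 6378 + 889 = 7267 km. Period T = 2π√(a³/μ) = 2π√(7267³/398600) = 6165.2 s = 102.75 min.
Orbits per sidereal day = 86166 / 6165.2 = 13.976.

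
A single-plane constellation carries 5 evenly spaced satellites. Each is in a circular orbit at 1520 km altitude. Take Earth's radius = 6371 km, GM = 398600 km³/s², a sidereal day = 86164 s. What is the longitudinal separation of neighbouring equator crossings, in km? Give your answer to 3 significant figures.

Semi-major axis a = 6371 + 1520 = 7891 km. Period T = 2π√(a³/μ) = 2π√(7891³/398600) = 6976.0 s = 116.27 min.
Single-satellite node shift = (6976.0/86164) × 360° = 29.15°.
With 5 satellites evenly phased, successive equator crossings are 29.15/5 = 5.829° apart.
That is 5.829 × 111.2 = 648 km at the equator.

648 km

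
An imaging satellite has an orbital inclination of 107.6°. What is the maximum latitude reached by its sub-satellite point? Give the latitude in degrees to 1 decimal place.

Retrograde orbit: the ground track reaches ±(180° − i) = ±(180 − 107.6) = ±72.4°.

72.4°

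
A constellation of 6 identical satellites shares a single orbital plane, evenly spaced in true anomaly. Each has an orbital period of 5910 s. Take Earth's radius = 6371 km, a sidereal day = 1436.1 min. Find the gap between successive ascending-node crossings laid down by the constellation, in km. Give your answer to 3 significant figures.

Single-satellite node shift = (5910.0/86166) × 360° = 24.69°.
With 6 satellites evenly phased, successive equator crossings are 24.69/6 = 4.115° apart.
That is 4.115 × 111.2 = 458 km at the equator.

458 km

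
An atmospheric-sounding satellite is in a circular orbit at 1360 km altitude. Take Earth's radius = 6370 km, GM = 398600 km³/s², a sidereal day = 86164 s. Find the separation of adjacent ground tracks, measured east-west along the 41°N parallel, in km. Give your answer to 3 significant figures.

2370 km

Semi-major axis a = 6370 + 1360 = 7730 km. Period T = 2π√(a³/μ) = 2π√(7730³/398600) = 6763.6 s = 112.73 min.
Node shift per orbit = (6763.6/86164) × 360° = 28.26°.
Equatorial spacing = 28.26 × 111.2 km/° = 3142 km.
At 41° latitude, spacing = 3142 × cos(41°) = 2371 km.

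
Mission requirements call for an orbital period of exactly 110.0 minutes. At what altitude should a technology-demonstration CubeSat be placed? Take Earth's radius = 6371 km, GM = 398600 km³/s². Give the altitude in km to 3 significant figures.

T = 110.0 min = 6600.0 s.
From T = 2π√(a³/μ): a = (μ T²/4π²)^(1/3) = (398600 × 6600.0² / 4π²)^(1/3) = 7605 km.
Altitude h = a − R = 7605 − 6371 = 1234 km.

1230 km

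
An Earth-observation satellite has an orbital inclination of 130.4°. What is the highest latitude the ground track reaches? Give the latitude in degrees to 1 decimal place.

Retrograde orbit: the ground track reaches ±(180° − i) = ±(180 − 130.4) = ±49.6°.

49.6°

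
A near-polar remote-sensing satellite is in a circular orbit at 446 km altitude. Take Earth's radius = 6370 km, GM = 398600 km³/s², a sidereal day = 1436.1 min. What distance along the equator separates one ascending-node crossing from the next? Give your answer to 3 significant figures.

2600 km

Semi-major axis a = 6370 + 446 = 6816 km. Period T = 2π√(a³/μ) = 2π√(6816³/398600) = 5600.2 s = 93.34 min.
During one orbit Earth rotates (5600.2 / 86166) × 360° = 23.40°.
At the equator that is 23.40° × (2π·6370/360) km/° = 23.40 × 111.2 = 2601 km.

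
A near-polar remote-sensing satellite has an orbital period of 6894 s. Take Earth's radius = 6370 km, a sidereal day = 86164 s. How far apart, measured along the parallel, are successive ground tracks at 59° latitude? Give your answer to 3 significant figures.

Node shift per orbit = (6894.0/86164) × 360° = 28.80°.
Equatorial spacing = 28.80 × 111.2 km/° = 3202 km.
At 59° latitude, spacing = 3202 × cos(59°) = 1649 km.

1650 km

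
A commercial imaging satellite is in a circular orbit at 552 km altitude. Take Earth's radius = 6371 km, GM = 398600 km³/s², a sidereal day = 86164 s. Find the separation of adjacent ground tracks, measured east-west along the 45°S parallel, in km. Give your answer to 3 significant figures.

Semi-major axis a = 6371 + 552 = 6923 km. Period T = 2π√(a³/μ) = 2π√(6923³/398600) = 5732.6 s = 95.54 min.
Node shift per orbit = (5732.6/86164) × 360° = 23.95°.
Equatorial spacing = 23.95 × 111.2 km/° = 2663 km.
At 45° latitude, spacing = 2663 × cos(45°) = 1883 km.

1880 km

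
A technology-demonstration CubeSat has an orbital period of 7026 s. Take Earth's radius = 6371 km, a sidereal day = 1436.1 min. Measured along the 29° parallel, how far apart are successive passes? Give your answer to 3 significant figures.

Node shift per orbit = (7026.0/86166) × 360° = 29.35°.
Equatorial spacing = 29.35 × 111.2 km/° = 3264 km.
At 29° latitude, spacing = 3264 × cos(29°) = 2855 km.

2850 km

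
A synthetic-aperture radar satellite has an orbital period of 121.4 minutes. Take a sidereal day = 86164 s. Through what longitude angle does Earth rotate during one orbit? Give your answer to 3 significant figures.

T = 121.4 min = 7284.0 s.
During one orbit Earth rotates (7284.0 / 86164) × 360° = 30.43°.

30.4°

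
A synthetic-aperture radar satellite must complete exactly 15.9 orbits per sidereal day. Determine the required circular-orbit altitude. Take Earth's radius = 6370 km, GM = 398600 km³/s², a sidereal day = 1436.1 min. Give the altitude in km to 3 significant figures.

Required period T = 86166 / 15.9 = 5419.2 s.
From T = 2π√(a³/μ): a = (μ T²/4π²)^(1/3) = (398600 × 5419.2² / 4π²)^(1/3) = 6668 km.
Altitude h = a − R = 6668 − 6370 = 298 km.

298 km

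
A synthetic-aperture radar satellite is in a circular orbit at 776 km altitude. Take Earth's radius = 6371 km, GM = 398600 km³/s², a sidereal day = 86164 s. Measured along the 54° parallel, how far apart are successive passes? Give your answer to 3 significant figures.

Semi-major axis a = 6371 + 776 = 7147 km. Period T = 2π√(a³/μ) = 2π√(7147³/398600) = 6013.1 s = 100.22 min.
Node shift per orbit = (6013.1/86164) × 360° = 25.12°.
Equatorial spacing = 25.12 × 111.2 km/° = 2794 km.
At 54° latitude, spacing = 2794 × cos(54°) = 1642 km.

1640 km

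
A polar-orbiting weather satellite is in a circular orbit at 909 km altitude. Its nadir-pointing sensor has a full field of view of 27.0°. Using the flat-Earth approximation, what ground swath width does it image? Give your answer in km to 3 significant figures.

436 km

Half-angle = 27.0°/2 = 13.5°.
Swath width ≈ 2h·tan(θ/2) = 2 × 909 × tan(13.5°) = 436.5 km.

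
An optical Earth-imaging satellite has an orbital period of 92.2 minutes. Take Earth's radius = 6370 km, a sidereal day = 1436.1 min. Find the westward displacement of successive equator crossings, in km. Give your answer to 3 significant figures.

T = 92.2 min = 5532.0 s.
During one orbit Earth rotates (5532.0 / 86166) × 360° = 23.11°.
At the equator that is 23.11° × (2π·6370/360) km/° = 23.11 × 111.2 = 2570 km.

2570 km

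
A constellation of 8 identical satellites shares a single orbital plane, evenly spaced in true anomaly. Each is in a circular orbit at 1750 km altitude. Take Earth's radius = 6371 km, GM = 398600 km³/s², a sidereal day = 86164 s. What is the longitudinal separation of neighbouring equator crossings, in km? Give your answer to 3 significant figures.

423 km

Semi-major axis a = 6371 + 1750 = 8121 km. Period T = 2π√(a³/μ) = 2π√(8121³/398600) = 7283.3 s = 121.39 min.
Single-satellite node shift = (7283.3/86164) × 360° = 30.43°.
With 8 satellites evenly phased, successive equator crossings are 30.43/8 = 3.804° apart.
That is 3.804 × 111.2 = 423 km at the equator.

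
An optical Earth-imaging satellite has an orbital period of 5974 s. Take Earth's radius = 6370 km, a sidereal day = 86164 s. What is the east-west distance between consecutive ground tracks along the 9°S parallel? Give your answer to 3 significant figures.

2740 km

Node shift per orbit = (5974.0/86164) × 360° = 24.96°.
Equatorial spacing = 24.96 × 111.2 km/° = 2775 km.
At 9° latitude, spacing = 2775 × cos(9°) = 2741 km.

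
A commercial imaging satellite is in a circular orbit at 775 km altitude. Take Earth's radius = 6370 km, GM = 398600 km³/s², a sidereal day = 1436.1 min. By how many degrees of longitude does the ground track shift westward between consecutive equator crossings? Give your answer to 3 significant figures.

25.1°

Semi-major axis a = 6370 + 775 = 7145 km. Period T = 2π√(a³/μ) = 2π√(7145³/398600) = 6010.6 s = 100.18 min.
During one orbit Earth rotates (6010.6 / 86166) × 360° = 25.11°.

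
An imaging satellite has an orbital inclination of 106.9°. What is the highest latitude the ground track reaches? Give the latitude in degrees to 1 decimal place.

73.1°

Retrograde orbit: the ground track reaches ±(180° − i) = ±(180 − 106.9) = ±73.1°.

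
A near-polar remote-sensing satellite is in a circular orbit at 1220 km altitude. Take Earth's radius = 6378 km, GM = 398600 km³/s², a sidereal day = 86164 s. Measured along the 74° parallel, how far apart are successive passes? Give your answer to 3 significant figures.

Semi-major axis a = 6378 + 1220 = 7598 km. Period T = 2π√(a³/μ) = 2π√(7598³/398600) = 6591.1 s = 109.85 min.
Node shift per orbit = (6591.1/86164) × 360° = 27.54°.
Equatorial spacing = 27.54 × 111.3 km/° = 3065 km.
At 74° latitude, spacing = 3065 × cos(74°) = 845 km.

845 km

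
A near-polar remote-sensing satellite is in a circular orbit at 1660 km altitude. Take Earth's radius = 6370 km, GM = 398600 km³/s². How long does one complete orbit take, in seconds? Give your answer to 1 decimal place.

Semi-major axis a = 6370 + 1660 = 8030 km. Period T = 2π√(a³/μ) = 2π√(8030³/398600) = 7161.2 s = 119.35 min.

7161.2 seconds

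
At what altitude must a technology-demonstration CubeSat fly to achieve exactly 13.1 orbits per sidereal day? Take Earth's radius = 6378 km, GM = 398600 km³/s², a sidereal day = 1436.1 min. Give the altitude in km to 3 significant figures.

Required period T = 86166 / 13.1 = 6577.6 s.
From T = 2π√(a³/μ): a = (μ T²/4π²)^(1/3) = (398600 × 6577.6² / 4π²)^(1/3) = 7588 km.
Altitude h = a − R = 7588 − 6378 = 1210 km.

1210 km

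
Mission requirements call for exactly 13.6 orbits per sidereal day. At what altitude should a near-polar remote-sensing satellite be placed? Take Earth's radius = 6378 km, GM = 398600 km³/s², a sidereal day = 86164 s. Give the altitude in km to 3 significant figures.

1020 km

Required period T = 86164 / 13.6 = 6335.6 s.
From T = 2π√(a³/μ): a = (μ T²/4π²)^(1/3) = (398600 × 6335.6² / 4π²)^(1/3) = 7400 km.
Altitude h = a − R = 7400 − 6378 = 1022 km.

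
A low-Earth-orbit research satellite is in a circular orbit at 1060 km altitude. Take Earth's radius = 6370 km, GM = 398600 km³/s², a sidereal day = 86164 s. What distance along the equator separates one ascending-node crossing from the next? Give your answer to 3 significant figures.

2960 km

Semi-major axis a = 6370 + 1060 = 7430 km. Period T = 2π√(a³/μ) = 2π√(7430³/398600) = 6373.7 s = 106.23 min.
During one orbit Earth rotates (6373.7 / 86164) × 360° = 26.63°.
At the equator that is 26.63° × (2π·6370/360) km/° = 26.63 × 111.2 = 2961 km.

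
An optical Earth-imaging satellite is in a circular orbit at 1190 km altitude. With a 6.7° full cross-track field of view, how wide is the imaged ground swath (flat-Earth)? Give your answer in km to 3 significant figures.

139 km

Half-angle = 6.7°/2 = 3.35°.
Swath width ≈ 2h·tan(θ/2) = 2 × 1190 × tan(3.35°) = 139.3 km.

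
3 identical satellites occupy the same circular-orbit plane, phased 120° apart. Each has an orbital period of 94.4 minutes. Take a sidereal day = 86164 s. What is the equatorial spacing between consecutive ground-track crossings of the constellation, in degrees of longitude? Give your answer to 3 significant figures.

T = 94.4 min = 5664.0 s.
Single-satellite node shift = (5664.0/86164) × 360° = 23.66°.
With 3 satellites evenly phased, successive equator crossings are 23.66/3 = 7.888° apart.

7.89°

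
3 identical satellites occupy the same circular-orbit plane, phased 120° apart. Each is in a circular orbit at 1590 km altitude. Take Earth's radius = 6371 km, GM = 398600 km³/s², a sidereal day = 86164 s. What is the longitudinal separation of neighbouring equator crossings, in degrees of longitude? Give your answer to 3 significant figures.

Semi-major axis a = 6371 + 1590 = 7961 km. Period T = 2π√(a³/μ) = 2π√(7961³/398600) = 7069.1 s = 117.82 min.
Single-satellite node shift = (7069.1/86164) × 360° = 29.54°.
With 3 satellites evenly phased, successive equator crossings are 29.54/3 = 9.845° apart.

9.85°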